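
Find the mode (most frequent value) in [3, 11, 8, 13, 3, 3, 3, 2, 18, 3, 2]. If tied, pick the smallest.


Count the frequency of each value:
  2 appears 2 time(s)
  3 appears 5 time(s)
  8 appears 1 time(s)
  11 appears 1 time(s)
  13 appears 1 time(s)
  18 appears 1 time(s)
Maximum frequency is 5.
Only 3 reaches that frequency, so it is the mode.
Final answer: 3


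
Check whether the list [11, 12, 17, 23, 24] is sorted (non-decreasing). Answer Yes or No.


Check consecutive pairs:
  11 <= 12? True
  12 <= 17? True
  17 <= 23? True
  23 <= 24? True
Every consecutive pair is in order, so the list is non-decreasing.
Final answer: Yes


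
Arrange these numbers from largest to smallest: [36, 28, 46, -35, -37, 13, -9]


Original list: [36, 28, 46, -35, -37, 13, -9]
Repeatedly take the largest remaining element:
  Remaining [36, 28, 46, -35, -37, 13, -9] -> largest is 46
  Remaining [36, 28, -35, -37, 13, -9] -> largest is 36
  Remaining [28, -35, -37, 13, -9] -> largest is 28
  Remaining [-35, -37, 13, -9] -> largest is 13
  Remaining [-35, -37, -9] -> largest is -9
  Remaining [-35, -37] -> largest is -35
  Remaining [-37] -> largest is -37
Collecting the picks in order gives the descending list.
Final answer: [46, 36, 28, 13, -9, -35, -37]


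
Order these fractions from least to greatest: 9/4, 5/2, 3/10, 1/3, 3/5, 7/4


Convert to decimal for comparison:
  9/4 = 2.25
  5/2 = 2.5
  3/10 = 0.3
  1/3 = 0.3333
  3/5 = 0.6
  7/4 = 1.75
Decimals in increasing order: 0.3 < 0.3333 < 0.6 < 1.75 < 2.25 < 2.5
Writing each back as its fraction gives the sorted order.
Final answer: 3/10, 1/3, 3/5, 7/4, 9/4, 5/2


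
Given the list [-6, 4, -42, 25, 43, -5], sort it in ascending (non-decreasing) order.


Original list: [-6, 4, -42, 25, 43, -5]
Repeatedly take the smallest remaining element:
  Remaining [-6, 4, -42, 25, 43, -5] -> smallest is -42
  Remaining [-6, 4, 25, 43, -5] -> smallest is -6
  Remaining [4, 25, 43, -5] -> smallest is -5
  Remaining [4, 25, 43] -> smallest is 4
  Remaining [25, 43] -> smallest is 25
  Remaining [43] -> smallest is 43
Collecting the picks in order gives the sorted list.
Final answer: [-42, -6, -5, 4, 25, 43]


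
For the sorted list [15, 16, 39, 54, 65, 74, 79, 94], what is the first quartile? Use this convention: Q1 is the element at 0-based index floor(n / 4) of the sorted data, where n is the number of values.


The list has n = 8 elements.
Q1 index = floor(8 / 4) = floor(2) = 2
Counting from index 0 in the sorted data, the element at index 2 is 39.
Final answer: 39


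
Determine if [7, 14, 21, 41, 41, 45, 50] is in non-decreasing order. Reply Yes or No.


Check consecutive pairs:
  7 <= 14? True
  14 <= 21? True
  21 <= 41? True
  41 <= 41? True
  41 <= 45? True
  45 <= 50? True
Every consecutive pair is in order, so the list is non-decreasing.
Final answer: Yes


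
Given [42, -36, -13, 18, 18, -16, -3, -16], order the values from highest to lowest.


Original list: [42, -36, -13, 18, 18, -16, -3, -16]
Repeatedly take the largest remaining element:
  Remaining [42, -36, -13, 18, 18, -16, -3, -16] -> largest is 42
  Remaining [-36, -13, 18, 18, -16, -3, -16] -> largest is 18
  Remaining [-36, -13, 18, -16, -3, -16] -> largest is 18
  Remaining [-36, -13, -16, -3, -16] -> largest is -3
  Remaining [-36, -13, -16, -16] -> largest is -13
  Remaining [-36, -16, -16] -> largest is -16
  Remaining [-36, -16] -> largest is -16
  Remaining [-36] -> largest is -36
Collecting the picks in order gives the descending list.
Final answer: [42, 18, 18, -3, -13, -16, -16, -36]


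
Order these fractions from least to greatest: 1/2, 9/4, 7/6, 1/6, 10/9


Convert to decimal for comparison:
  1/2 = 0.5
  9/4 = 2.25
  7/6 = 1.1667
  1/6 = 0.1667
  10/9 = 1.1111
Decimals in increasing order: 0.1667 < 0.5 < 1.1111 < 1.1667 < 2.25
Writing each back as its fraction gives the sorted order.
Final answer: 1/6, 1/2, 10/9, 7/6, 9/4


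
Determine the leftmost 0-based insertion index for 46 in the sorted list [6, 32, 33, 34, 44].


List is sorted: [6, 32, 33, 34, 44]
We need the leftmost position where 46 can be inserted, i.e. the first index whose element is >= 46 (or the end of the list if none is).
Binary search with low=0, high=5 (0-based indices):
  low=0, high=5, mid=2: a[2]=33 < 46, so low = 3
  low=3, high=5, mid=4: a[4]=44 < 46, so low = 5
Now low = high = 5, so the insertion index is 5.
Final answer: 5


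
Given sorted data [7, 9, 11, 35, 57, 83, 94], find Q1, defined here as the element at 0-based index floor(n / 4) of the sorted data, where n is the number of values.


The list has n = 7 elements.
Q1 index = floor(7 / 4) = floor(1.75) = 1
Counting from index 0 in the sorted data, the element at index 1 is 9.
Final answer: 9


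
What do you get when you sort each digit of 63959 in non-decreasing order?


The number 63959 has digits: 6, 3, 9, 5, 9
Sorted: 3, 5, 6, 9, 9
Joining the sorted digits gives the result.
Final answer: 35699


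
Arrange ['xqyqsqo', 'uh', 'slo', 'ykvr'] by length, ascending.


Compute lengths:
  'xqyqsqo' has length 7
  'uh' has length 2
  'slo' has length 3
  'ykvr' has length 4
Lengths in increasing order: 2 < 3 < 4 < 7
Listing the words in that order gives the answer.
Final answer: ['uh', 'slo', 'ykvr', 'xqyqsqo']


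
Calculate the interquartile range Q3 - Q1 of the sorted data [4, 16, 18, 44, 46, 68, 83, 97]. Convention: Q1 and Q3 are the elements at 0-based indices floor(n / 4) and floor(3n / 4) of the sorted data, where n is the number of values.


The data has n = 8 elements.
Q1 index = floor(8 / 4) = floor(2) = 2; Q3 index = floor(3 * 8 / 4) = floor(6) = 6
Q1 = element at index 2 = 18
Q3 = element at index 6 = 83
IQR = 83 - 18 = 65
Final answer: 65


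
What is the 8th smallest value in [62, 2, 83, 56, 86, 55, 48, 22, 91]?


Sort ascending: [2, 22, 48, 55, 56, 62, 83, 86, 91]
The 8th element (1-indexed) is at index 7.
Value = 86
Final answer: 86


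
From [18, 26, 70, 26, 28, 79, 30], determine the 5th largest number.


Sort descending: [79, 70, 30, 28, 26, 26, 18]
The 5th element (1-indexed) is at index 4.
Value = 26
Final answer: 26


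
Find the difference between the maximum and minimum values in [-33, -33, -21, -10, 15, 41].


Maximum value: 41
Minimum value: -33
Range = 41 - (-33) = 74
Final answer: 74


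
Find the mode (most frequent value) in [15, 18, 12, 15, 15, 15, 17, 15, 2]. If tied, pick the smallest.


Count the frequency of each value:
  2 appears 1 time(s)
  12 appears 1 time(s)
  15 appears 5 time(s)
  17 appears 1 time(s)
  18 appears 1 time(s)
Maximum frequency is 5.
Only 15 reaches that frequency, so it is the mode.
Final answer: 15


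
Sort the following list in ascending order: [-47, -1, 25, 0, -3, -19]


Original list: [-47, -1, 25, 0, -3, -19]
Repeatedly take the smallest remaining element:
  Remaining [-47, -1, 25, 0, -3, -19] -> smallest is -47
  Remaining [-1, 25, 0, -3, -19] -> smallest is -19
  Remaining [-1, 25, 0, -3] -> smallest is -3
  Remaining [-1, 25, 0] -> smallest is -1
  Remaining [25, 0] -> smallest is 0
  Remaining [25] -> smallest is 25
Collecting the picks in order gives the sorted list.
Final answer: [-47, -19, -3, -1, 0, 25]


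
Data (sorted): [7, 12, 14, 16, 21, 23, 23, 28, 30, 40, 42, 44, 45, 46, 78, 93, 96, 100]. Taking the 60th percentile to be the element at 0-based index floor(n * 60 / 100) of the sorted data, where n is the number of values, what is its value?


The dataset has n = 18 elements.
Index = floor(18 * 60 / 100) = floor(1080 / 100) = floor(10.8) = 10
Counting from index 0 in the sorted data, the element at index 10 is 42.
Final answer: 42


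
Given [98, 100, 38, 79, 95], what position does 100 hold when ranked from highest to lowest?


Sort descending: [100, 98, 95, 79, 38]
Find 100 in the sorted list.
100 is at position 1.
Final answer: 1


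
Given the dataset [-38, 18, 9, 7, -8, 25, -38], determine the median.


First, sort the list: [-38, -38, -8, 7, 9, 18, 25]
The list has 7 elements (odd count).
The middle index is 3 (0-based), and the element there is 7.
Final answer: 7


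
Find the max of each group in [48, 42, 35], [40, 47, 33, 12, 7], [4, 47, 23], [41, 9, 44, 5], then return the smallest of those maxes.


Find max of each group:
  Group 1: [48, 42, 35] -> max = 48
  Group 2: [40, 47, 33, 12, 7] -> max = 47
  Group 3: [4, 47, 23] -> max = 47
  Group 4: [41, 9, 44, 5] -> max = 44
Maxes: [48, 47, 47, 44]
Minimum of maxes = 44
Final answer: 44


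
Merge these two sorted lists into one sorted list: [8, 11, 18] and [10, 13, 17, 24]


List A: [8, 11, 18]
List B: [10, 13, 17, 24]
Repeatedly compare the front elements and take the smaller:
  8 vs 10 -> take 8
  11 vs 10 -> take 10
  11 vs 13 -> take 11
  18 vs 13 -> take 13
  18 vs 17 -> take 17
  18 vs 24 -> take 18
  A is exhausted; append the rest of B: [24]
Final answer: [8, 10, 11, 13, 17, 18, 24]


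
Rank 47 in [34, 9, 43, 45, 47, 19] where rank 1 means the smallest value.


Sort ascending: [9, 19, 34, 43, 45, 47]
Find 47 in the sorted list.
47 is at position 6 (1-indexed).
Final answer: 6


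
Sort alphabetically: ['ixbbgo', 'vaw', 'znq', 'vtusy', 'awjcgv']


Compare strings character by character (the first differing letter decides):
  'awjcgv' < 'ixbbgo' since 'a' < 'i' at position 1
  'ixbbgo' < 'vaw' since 'i' < 'v' at position 1
  'vaw' < 'vtusy' since 'a' < 't' at position 2
  'vtusy' < 'znq' since 'v' < 'z' at position 1
Chaining these comparisons gives the alphabetical order.
Final answer: ['awjcgv', 'ixbbgo', 'vaw', 'vtusy', 'znq']


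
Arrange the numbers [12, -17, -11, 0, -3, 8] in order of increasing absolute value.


Compute absolute values:
  |12| = 12
  |-17| = 17
  |-11| = 11
  |0| = 0
  |-3| = 3
  |8| = 8
Absolute values in increasing order: 0 < 3 < 8 < 11 < 12 < 17
Listing the original numbers in that order gives the answer.
Final answer: [0, -3, 8, -11, 12, -17]


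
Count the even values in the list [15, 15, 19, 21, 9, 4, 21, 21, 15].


Check each element:
  15 is odd
  15 is odd
  19 is odd
  21 is odd
  9 is odd
  4 is even
  21 is odd
  21 is odd
  15 is odd
Evens: [4]
Count of evens = 1
Final answer: 1


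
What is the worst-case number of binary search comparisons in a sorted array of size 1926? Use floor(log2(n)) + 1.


Binary search halves the search space each step.
Maximum comparisons = floor(log2(1926)) + 1
log2(1926) = 10.9114
floor(log2(1926)) = 10, so 10 + 1 = 11
Final answer: 11


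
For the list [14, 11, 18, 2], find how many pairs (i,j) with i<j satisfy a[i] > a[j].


For each element, count the later elements that are smaller than it:
  14 (index 0): smaller elements after it = [11, 2] -> 2
  11 (index 1): smaller elements after it = [2] -> 1
  18 (index 2): smaller elements after it = [2] -> 1
Total inversions = 2 + 1 + 1 = 4
Final answer: 4


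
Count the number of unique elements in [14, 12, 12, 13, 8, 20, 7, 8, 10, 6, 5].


List all unique values:
Distinct values: [5, 6, 7, 8, 10, 12, 13, 14, 20]
Count = 9
Final answer: 9


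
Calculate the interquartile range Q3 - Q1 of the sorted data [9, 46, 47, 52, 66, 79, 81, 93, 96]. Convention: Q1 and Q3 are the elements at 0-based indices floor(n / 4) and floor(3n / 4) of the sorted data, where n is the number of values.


The data has n = 9 elements.
Q1 index = floor(9 / 4) = floor(2.25) = 2; Q3 index = floor(3 * 9 / 4) = floor(6.75) = 6
Q1 = element at index 2 = 47
Q3 = element at index 6 = 81
IQR = 81 - 47 = 34
Final answer: 34


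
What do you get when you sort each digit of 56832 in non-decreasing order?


The number 56832 has digits: 5, 6, 8, 3, 2
Sorted: 2, 3, 5, 6, 8
Joining the sorted digits gives the result.
Final answer: 23568


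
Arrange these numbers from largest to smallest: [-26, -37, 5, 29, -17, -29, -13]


Original list: [-26, -37, 5, 29, -17, -29, -13]
Repeatedly take the largest remaining element:
  Remaining [-26, -37, 5, 29, -17, -29, -13] -> largest is 29
  Remaining [-26, -37, 5, -17, -29, -13] -> largest is 5
  Remaining [-26, -37, -17, -29, -13] -> largest is -13
  Remaining [-26, -37, -17, -29] -> largest is -17
  Remaining [-26, -37, -29] -> largest is -26
  Remaining [-37, -29] -> largest is -29
  Remaining [-37] -> largest is -37
Collecting the picks in order gives the descending list.
Final answer: [29, 5, -13, -17, -26, -29, -37]


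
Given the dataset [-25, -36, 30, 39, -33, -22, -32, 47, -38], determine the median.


First, sort the list: [-38, -36, -33, -32, -25, -22, 30, 39, 47]
The list has 9 elements (odd count).
The middle index is 4 (0-based), and the element there is -25.
Final answer: -25


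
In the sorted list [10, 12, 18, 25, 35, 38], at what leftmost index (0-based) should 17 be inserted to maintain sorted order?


List is sorted: [10, 12, 18, 25, 35, 38]
We need the leftmost position where 17 can be inserted, i.e. the first index whose element is >= 17 (or the end of the list if none is).
Binary search with low=0, high=6 (0-based indices):
  low=0, high=6, mid=3: a[3]=25 >= 17, so high = 3
  low=0, high=3, mid=1: a[1]=12 < 17, so low = 2
  low=2, high=3, mid=2: a[2]=18 >= 17, so high = 2
Now low = high = 2, so the insertion index is 2.
Final answer: 2


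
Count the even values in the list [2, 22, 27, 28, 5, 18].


Check each element:
  2 is even
  22 is even
  27 is odd
  28 is even
  5 is odd
  18 is even
Evens: [2, 22, 28, 18]
Count of evens = 4
Final answer: 4


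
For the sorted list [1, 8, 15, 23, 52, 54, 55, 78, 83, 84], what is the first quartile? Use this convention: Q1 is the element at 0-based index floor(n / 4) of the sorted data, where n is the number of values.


The list has n = 10 elements.
Q1 index = floor(10 / 4) = floor(2.5) = 2
Counting from index 0 in the sorted data, the element at index 2 is 15.
Final answer: 15


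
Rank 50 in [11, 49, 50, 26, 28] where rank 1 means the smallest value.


Sort ascending: [11, 26, 28, 49, 50]
Find 50 in the sorted list.
50 is at position 5 (1-indexed).
Final answer: 5


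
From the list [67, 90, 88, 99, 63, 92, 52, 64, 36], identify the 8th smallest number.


Sort ascending: [36, 52, 63, 64, 67, 88, 90, 92, 99]
The 8th element (1-indexed) is at index 7.
Value = 92
Final answer: 92


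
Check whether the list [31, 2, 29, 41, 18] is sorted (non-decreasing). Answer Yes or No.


Check consecutive pairs:
  31 <= 2? False
  2 <= 29? True
  29 <= 41? True
  41 <= 18? False
2 consecutive pair(s) are out of order, so the list is not sorted.
Final answer: No


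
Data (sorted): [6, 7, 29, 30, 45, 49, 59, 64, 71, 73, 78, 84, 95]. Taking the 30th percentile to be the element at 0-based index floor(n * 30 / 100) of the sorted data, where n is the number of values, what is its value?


The dataset has n = 13 elements.
Index = floor(13 * 30 / 100) = floor(390 / 100) = floor(3.9) = 3
Counting from index 0 in the sorted data, the element at index 3 is 30.
Final answer: 30


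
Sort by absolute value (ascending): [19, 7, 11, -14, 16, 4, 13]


Compute absolute values:
  |19| = 19
  |7| = 7
  |11| = 11
  |-14| = 14
  |16| = 16
  |4| = 4
  |13| = 13
Absolute values in increasing order: 4 < 7 < 11 < 13 < 14 < 16 < 19
Listing the original numbers in that order gives the answer.
Final answer: [4, 7, 11, 13, -14, 16, 19]


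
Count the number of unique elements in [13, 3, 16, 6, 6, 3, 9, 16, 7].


List all unique values:
Distinct values: [3, 6, 7, 9, 13, 16]
Count = 6
Final answer: 6


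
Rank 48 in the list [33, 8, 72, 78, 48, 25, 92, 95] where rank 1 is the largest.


Sort descending: [95, 92, 78, 72, 48, 33, 25, 8]
Find 48 in the sorted list.
48 is at position 5.
Final answer: 5


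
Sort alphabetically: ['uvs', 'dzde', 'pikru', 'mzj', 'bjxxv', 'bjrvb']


Compare strings character by character (the first differing letter decides):
  'bjrvb' < 'bjxxv' since 'r' < 'x' at position 3
  'bjxxv' < 'dzde' since 'b' < 'd' at position 1
  'dzde' < 'mzj' since 'd' < 'm' at position 1
  'mzj' < 'pikru' since 'm' < 'p' at position 1
  'pikru' < 'uvs' since 'p' < 'u' at position 1
Chaining these comparisons gives the alphabetical order.
Final answer: ['bjrvb', 'bjxxv', 'dzde', 'mzj', 'pikru', 'uvs']


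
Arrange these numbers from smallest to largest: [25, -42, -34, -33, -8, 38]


Original list: [25, -42, -34, -33, -8, 38]
Repeatedly take the smallest remaining element:
  Remaining [25, -42, -34, -33, -8, 38] -> smallest is -42
  Remaining [25, -34, -33, -8, 38] -> smallest is -34
  Remaining [25, -33, -8, 38] -> smallest is -33
  Remaining [25, -8, 38] -> smallest is -8
  Remaining [25, 38] -> smallest is 25
  Remaining [38] -> smallest is 38
Collecting the picks in order gives the sorted list.
Final answer: [-42, -34, -33, -8, 25, 38]


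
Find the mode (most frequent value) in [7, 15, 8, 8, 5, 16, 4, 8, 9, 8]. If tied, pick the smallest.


Count the frequency of each value:
  4 appears 1 time(s)
  5 appears 1 time(s)
  7 appears 1 time(s)
  8 appears 4 time(s)
  9 appears 1 time(s)
  15 appears 1 time(s)
  16 appears 1 time(s)
Maximum frequency is 4.
Only 8 reaches that frequency, so it is the mode.
Final answer: 8


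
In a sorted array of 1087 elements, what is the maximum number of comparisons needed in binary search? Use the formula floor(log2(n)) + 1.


Binary search halves the search space each step.
Maximum comparisons = floor(log2(1087)) + 1
log2(1087) = 10.0861
floor(log2(1087)) = 10, so 10 + 1 = 11
Final answer: 11


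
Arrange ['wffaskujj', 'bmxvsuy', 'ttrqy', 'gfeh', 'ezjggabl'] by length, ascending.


Compute lengths:
  'wffaskujj' has length 9
  'bmxvsuy' has length 7
  'ttrqy' has length 5
  'gfeh' has length 4
  'ezjggabl' has length 8
Lengths in increasing order: 4 < 5 < 7 < 8 < 9
Listing the words in that order gives the answer.
Final answer: ['gfeh', 'ttrqy', 'bmxvsuy', 'ezjggabl', 'wffaskujj']


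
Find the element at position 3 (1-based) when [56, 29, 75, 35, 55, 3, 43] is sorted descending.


Sort descending: [75, 56, 55, 43, 35, 29, 3]
The 3rd element (1-indexed) is at index 2.
Value = 55
Final answer: 55


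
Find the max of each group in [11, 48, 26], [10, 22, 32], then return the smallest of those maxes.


Find max of each group:
  Group 1: [11, 48, 26] -> max = 48
  Group 2: [10, 22, 32] -> max = 32
Maxes: [48, 32]
Minimum of maxes = 32
Final answer: 32


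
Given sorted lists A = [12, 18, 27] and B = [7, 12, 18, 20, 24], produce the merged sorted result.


List A: [12, 18, 27]
List B: [7, 12, 18, 20, 24]
Repeatedly compare the front elements and take the smaller:
  12 vs 7 -> take 7
  12 vs 12 -> take 12
  18 vs 12 -> take 12
  18 vs 18 -> take 18
  27 vs 18 -> take 18
  27 vs 20 -> take 20
  27 vs 24 -> take 24
  B is exhausted; append the rest of A: [27]
Final answer: [7, 12, 12, 18, 18, 20, 24, 27]


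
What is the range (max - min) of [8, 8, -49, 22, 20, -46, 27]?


Maximum value: 27
Minimum value: -49
Range = 27 - (-49) = 76
Final answer: 76


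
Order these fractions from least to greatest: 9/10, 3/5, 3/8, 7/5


Convert to decimal for comparison:
  9/10 = 0.9
  3/5 = 0.6
  3/8 = 0.375
  7/5 = 1.4
Decimals in increasing order: 0.375 < 0.6 < 0.9 < 1.4
Writing each back as its fraction gives the sorted order.
Final answer: 3/8, 3/5, 9/10, 7/5


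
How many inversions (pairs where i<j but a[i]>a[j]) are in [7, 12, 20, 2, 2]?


For each element, count the later elements that are smaller than it:
  7 (index 0): smaller elements after it = [2, 2] -> 2
  12 (index 1): smaller elements after it = [2, 2] -> 2
  20 (index 2): smaller elements after it = [2, 2] -> 2
  2 (index 3): smaller elements after it = [] -> 0
Total inversions = 2 + 2 + 2 + 0 = 6
Final answer: 6


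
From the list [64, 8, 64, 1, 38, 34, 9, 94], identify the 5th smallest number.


Sort ascending: [1, 8, 9, 34, 38, 64, 64, 94]
The 5th element (1-indexed) is at index 4.
Value = 38
Final answer: 38


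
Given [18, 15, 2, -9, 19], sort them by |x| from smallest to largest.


Compute absolute values:
  |18| = 18
  |15| = 15
  |2| = 2
  |-9| = 9
  |19| = 19
Absolute values in increasing order: 2 < 9 < 15 < 18 < 19
Listing the original numbers in that order gives the answer.
Final answer: [2, -9, 15, 18, 19]


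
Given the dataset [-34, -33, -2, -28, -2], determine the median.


First, sort the list: [-34, -33, -28, -2, -2]
The list has 5 elements (odd count).
The middle index is 2 (0-based), and the element there is -28.
Final answer: -28


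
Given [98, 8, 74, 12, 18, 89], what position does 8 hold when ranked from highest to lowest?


Sort descending: [98, 89, 74, 18, 12, 8]
Find 8 in the sorted list.
8 is at position 6.
Final answer: 6


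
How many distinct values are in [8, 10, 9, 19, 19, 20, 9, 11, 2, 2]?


List all unique values:
Distinct values: [2, 8, 9, 10, 11, 19, 20]
Count = 7
Final answer: 7


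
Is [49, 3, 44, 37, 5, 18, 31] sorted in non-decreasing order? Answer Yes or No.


Check consecutive pairs:
  49 <= 3? False
  3 <= 44? True
  44 <= 37? False
  37 <= 5? False
  5 <= 18? True
  18 <= 31? True
3 consecutive pair(s) are out of order, so the list is not sorted.
Final answer: No


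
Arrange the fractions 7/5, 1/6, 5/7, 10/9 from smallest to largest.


Convert to decimal for comparison:
  7/5 = 1.4
  1/6 = 0.1667
  5/7 = 0.7143
  10/9 = 1.1111
Decimals in increasing order: 0.1667 < 0.7143 < 1.1111 < 1.4
Writing each back as its fraction gives the sorted order.
Final answer: 1/6, 5/7, 10/9, 7/5


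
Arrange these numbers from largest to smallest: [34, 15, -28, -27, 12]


Original list: [34, 15, -28, -27, 12]
Repeatedly take the largest remaining element:
  Remaining [34, 15, -28, -27, 12] -> largest is 34
  Remaining [15, -28, -27, 12] -> largest is 15
  Remaining [-28, -27, 12] -> largest is 12
  Remaining [-28, -27] -> largest is -27
  Remaining [-28] -> largest is -28
Collecting the picks in order gives the descending list.
Final answer: [34, 15, 12, -27, -28]


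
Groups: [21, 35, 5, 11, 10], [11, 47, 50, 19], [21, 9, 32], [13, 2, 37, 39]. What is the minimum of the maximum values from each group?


Find max of each group:
  Group 1: [21, 35, 5, 11, 10] -> max = 35
  Group 2: [11, 47, 50, 19] -> max = 50
  Group 3: [21, 9, 32] -> max = 32
  Group 4: [13, 2, 37, 39] -> max = 39
Maxes: [35, 50, 32, 39]
Minimum of maxes = 32
Final answer: 32


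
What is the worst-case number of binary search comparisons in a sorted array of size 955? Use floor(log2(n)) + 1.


Binary search halves the search space each step.
Maximum comparisons = floor(log2(955)) + 1
log2(955) = 9.8994
floor(log2(955)) = 9, so 9 + 1 = 10
Final answer: 10


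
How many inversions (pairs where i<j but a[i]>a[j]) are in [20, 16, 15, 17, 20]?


For each element, count the later elements that are smaller than it:
  20 (index 0): smaller elements after it = [16, 15, 17] -> 3
  16 (index 1): smaller elements after it = [15] -> 1
  15 (index 2): smaller elements after it = [] -> 0
  17 (index 3): smaller elements after it = [] -> 0
Total inversions = 3 + 1 + 0 + 0 = 4
Final answer: 4


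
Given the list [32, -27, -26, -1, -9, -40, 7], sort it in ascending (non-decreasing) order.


Original list: [32, -27, -26, -1, -9, -40, 7]
Repeatedly take the smallest remaining element:
  Remaining [32, -27, -26, -1, -9, -40, 7] -> smallest is -40
  Remaining [32, -27, -26, -1, -9, 7] -> smallest is -27
  Remaining [32, -26, -1, -9, 7] -> smallest is -26
  Remaining [32, -1, -9, 7] -> smallest is -9
  Remaining [32, -1, 7] -> smallest is -1
  Remaining [32, 7] -> smallest is 7
  Remaining [32] -> smallest is 32
Collecting the picks in order gives the sorted list.
Final answer: [-40, -27, -26, -9, -1, 7, 32]


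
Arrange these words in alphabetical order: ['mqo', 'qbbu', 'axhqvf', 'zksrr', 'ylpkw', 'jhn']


Compare strings character by character (the first differing letter decides):
  'axhqvf' < 'jhn' since 'a' < 'j' at position 1
  'jhn' < 'mqo' since 'j' < 'm' at position 1
  'mqo' < 'qbbu' since 'm' < 'q' at position 1
  'qbbu' < 'ylpkw' since 'q' < 'y' at position 1
  'ylpkw' < 'zksrr' since 'y' < 'z' at position 1
Chaining these comparisons gives the alphabetical order.
Final answer: ['axhqvf', 'jhn', 'mqo', 'qbbu', 'ylpkw', 'zksrr']


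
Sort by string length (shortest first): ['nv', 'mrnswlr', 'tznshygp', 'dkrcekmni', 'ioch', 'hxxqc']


Compute lengths:
  'nv' has length 2
  'mrnswlr' has length 7
  'tznshygp' has length 8
  'dkrcekmni' has length 9
  'ioch' has length 4
  'hxxqc' has length 5
Lengths in increasing order: 2 < 4 < 5 < 7 < 8 < 9
Listing the words in that order gives the answer.
Final answer: ['nv', 'ioch', 'hxxqc', 'mrnswlr', 'tznshygp', 'dkrcekmni']


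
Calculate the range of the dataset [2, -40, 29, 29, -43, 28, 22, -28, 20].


Maximum value: 29
Minimum value: -43
Range = 29 - (-43) = 72
Final answer: 72


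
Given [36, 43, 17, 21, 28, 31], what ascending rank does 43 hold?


Sort ascending: [17, 21, 28, 31, 36, 43]
Find 43 in the sorted list.
43 is at position 6 (1-indexed).
Final answer: 6


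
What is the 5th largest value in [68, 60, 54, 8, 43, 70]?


Sort descending: [70, 68, 60, 54, 43, 8]
The 5th element (1-indexed) is at index 4.
Value = 43
Final answer: 43


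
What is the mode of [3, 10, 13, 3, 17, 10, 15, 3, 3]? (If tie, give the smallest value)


Count the frequency of each value:
  3 appears 4 time(s)
  10 appears 2 time(s)
  13 appears 1 time(s)
  15 appears 1 time(s)
  17 appears 1 time(s)
Maximum frequency is 4.
Only 3 reaches that frequency, so it is the mode.
Final answer: 3


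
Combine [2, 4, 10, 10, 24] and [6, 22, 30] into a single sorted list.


List A: [2, 4, 10, 10, 24]
List B: [6, 22, 30]
Repeatedly compare the front elements and take the smaller:
  2 vs 6 -> take 2
  4 vs 6 -> take 4
  10 vs 6 -> take 6
  10 vs 22 -> take 10
  10 vs 22 -> take 10
  24 vs 22 -> take 22
  24 vs 30 -> take 24
  A is exhausted; append the rest of B: [30]
Final answer: [2, 4, 6, 10, 10, 22, 24, 30]


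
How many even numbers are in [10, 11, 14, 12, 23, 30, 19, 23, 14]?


Check each element:
  10 is even
  11 is odd
  14 is even
  12 is even
  23 is odd
  30 is even
  19 is odd
  23 is odd
  14 is even
Evens: [10, 14, 12, 30, 14]
Count of evens = 5
Final answer: 5


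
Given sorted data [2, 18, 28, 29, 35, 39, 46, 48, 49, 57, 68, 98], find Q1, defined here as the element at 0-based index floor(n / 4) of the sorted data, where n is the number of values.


The list has n = 12 elements.
Q1 index = floor(12 / 4) = floor(3) = 3
Counting from index 0 in the sorted data, the element at index 3 is 29.
Final answer: 29


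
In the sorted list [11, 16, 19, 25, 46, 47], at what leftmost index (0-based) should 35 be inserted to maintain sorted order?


List is sorted: [11, 16, 19, 25, 46, 47]
We need the leftmost position where 35 can be inserted, i.e. the first index whose element is >= 35 (or the end of the list if none is).
Binary search with low=0, high=6 (0-based indices):
  low=0, high=6, mid=3: a[3]=25 < 35, so low = 4
  low=4, high=6, mid=5: a[5]=47 >= 35, so high = 5
  low=4, high=5, mid=4: a[4]=46 >= 35, so high = 4
Now low = high = 4, so the insertion index is 4.
Final answer: 4


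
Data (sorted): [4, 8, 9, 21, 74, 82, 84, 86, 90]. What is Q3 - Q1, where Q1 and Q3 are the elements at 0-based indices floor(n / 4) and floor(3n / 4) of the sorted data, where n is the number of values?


The data has n = 9 elements.
Q1 index = floor(9 / 4) = floor(2.25) = 2; Q3 index = floor(3 * 9 / 4) = floor(6.75) = 6
Q1 = element at index 2 = 9
Q3 = element at index 6 = 84
IQR = 84 - 9 = 75
Final answer: 75


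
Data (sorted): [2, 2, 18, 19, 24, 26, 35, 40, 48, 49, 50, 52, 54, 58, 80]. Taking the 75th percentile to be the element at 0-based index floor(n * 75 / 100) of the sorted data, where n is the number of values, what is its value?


The dataset has n = 15 elements.
Index = floor(15 * 75 / 100) = floor(1125 / 100) = floor(11.25) = 11
Counting from index 0 in the sorted data, the element at index 11 is 52.
Final answer: 52


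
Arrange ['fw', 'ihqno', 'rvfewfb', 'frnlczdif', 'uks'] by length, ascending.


Compute lengths:
  'fw' has length 2
  'ihqno' has length 5
  'rvfewfb' has length 7
  'frnlczdif' has length 9
  'uks' has length 3
Lengths in increasing order: 2 < 3 < 5 < 7 < 9
Listing the words in that order gives the answer.
Final answer: ['fw', 'uks', 'ihqno', 'rvfewfb', 'frnlczdif']


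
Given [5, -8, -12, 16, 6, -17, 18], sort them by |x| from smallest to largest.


Compute absolute values:
  |5| = 5
  |-8| = 8
  |-12| = 12
  |16| = 16
  |6| = 6
  |-17| = 17
  |18| = 18
Absolute values in increasing order: 5 < 6 < 8 < 12 < 16 < 17 < 18
Listing the original numbers in that order gives the answer.
Final answer: [5, 6, -8, -12, 16, -17, 18]


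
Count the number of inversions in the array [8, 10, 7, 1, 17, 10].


For each element, count the later elements that are smaller than it:
  8 (index 0): smaller elements after it = [7, 1] -> 2
  10 (index 1): smaller elements after it = [7, 1] -> 2
  7 (index 2): smaller elements after it = [1] -> 1
  1 (index 3): smaller elements after it = [] -> 0
  17 (index 4): smaller elements after it = [10] -> 1
Total inversions = 2 + 2 + 1 + 0 + 1 = 6
Final answer: 6


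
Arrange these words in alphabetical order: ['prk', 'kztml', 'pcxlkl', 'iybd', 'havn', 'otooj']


Compare strings character by character (the first differing letter decides):
  'havn' < 'iybd' since 'h' < 'i' at position 1
  'iybd' < 'kztml' since 'i' < 'k' at position 1
  'kztml' < 'otooj' since 'k' < 'o' at position 1
  'otooj' < 'pcxlkl' since 'o' < 'p' at position 1
  'pcxlkl' < 'prk' since 'c' < 'r' at position 2
Chaining these comparisons gives the alphabetical order.
Final answer: ['havn', 'iybd', 'kztml', 'otooj', 'pcxlkl', 'prk']


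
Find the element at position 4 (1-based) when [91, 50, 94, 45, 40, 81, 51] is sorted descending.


Sort descending: [94, 91, 81, 51, 50, 45, 40]
The 4th element (1-indexed) is at index 3.
Value = 51
Final answer: 51


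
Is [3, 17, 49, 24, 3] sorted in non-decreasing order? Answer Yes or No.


Check consecutive pairs:
  3 <= 17? True
  17 <= 49? True
  49 <= 24? False
  24 <= 3? False
2 consecutive pair(s) are out of order, so the list is not sorted.
Final answer: No


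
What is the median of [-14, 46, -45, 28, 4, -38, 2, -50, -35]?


First, sort the list: [-50, -45, -38, -35, -14, 2, 4, 28, 46]
The list has 9 elements (odd count).
The middle index is 4 (0-based), and the element there is -14.
Final answer: -14


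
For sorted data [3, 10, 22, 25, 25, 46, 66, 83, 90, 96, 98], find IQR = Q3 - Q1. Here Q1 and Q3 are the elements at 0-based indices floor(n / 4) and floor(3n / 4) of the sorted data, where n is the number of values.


The data has n = 11 elements.
Q1 index = floor(11 / 4) = floor(2.75) = 2; Q3 index = floor(3 * 11 / 4) = floor(8.25) = 8
Q1 = element at index 2 = 22
Q3 = element at index 8 = 90
IQR = 90 - 22 = 68
Final answer: 68


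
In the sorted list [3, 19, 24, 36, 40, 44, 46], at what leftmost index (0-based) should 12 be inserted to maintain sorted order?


List is sorted: [3, 19, 24, 36, 40, 44, 46]
We need the leftmost position where 12 can be inserted, i.e. the first index whose element is >= 12 (or the end of the list if none is).
Binary search with low=0, high=7 (0-based indices):
  low=0, high=7, mid=3: a[3]=36 >= 12, so high = 3
  low=0, high=3, mid=1: a[1]=19 >= 12, so high = 1
  low=0, high=1, mid=0: a[0]=3 < 12, so low = 1
Now low = high = 1, so the insertion index is 1.
Final answer: 1


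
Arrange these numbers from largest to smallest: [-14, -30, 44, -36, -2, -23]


Original list: [-14, -30, 44, -36, -2, -23]
Repeatedly take the largest remaining element:
  Remaining [-14, -30, 44, -36, -2, -23] -> largest is 44
  Remaining [-14, -30, -36, -2, -23] -> largest is -2
  Remaining [-14, -30, -36, -23] -> largest is -14
  Remaining [-30, -36, -23] -> largest is -23
  Remaining [-30, -36] -> largest is -30
  Remaining [-36] -> largest is -36
Collecting the picks in order gives the descending list.
Final answer: [44, -2, -14, -23, -30, -36]


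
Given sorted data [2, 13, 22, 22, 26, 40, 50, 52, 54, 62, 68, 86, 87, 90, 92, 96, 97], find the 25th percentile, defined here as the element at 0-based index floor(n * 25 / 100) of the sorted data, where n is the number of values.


The dataset has n = 17 elements.
Index = floor(17 * 25 / 100) = floor(425 / 100) = floor(4.25) = 4
Counting from index 0 in the sorted data, the element at index 4 is 26.
Final answer: 26


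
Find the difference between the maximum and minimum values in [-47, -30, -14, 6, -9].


Maximum value: 6
Minimum value: -47
Range = 6 - (-47) = 53
Final answer: 53


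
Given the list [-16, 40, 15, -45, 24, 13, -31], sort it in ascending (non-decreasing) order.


Original list: [-16, 40, 15, -45, 24, 13, -31]
Repeatedly take the smallest remaining element:
  Remaining [-16, 40, 15, -45, 24, 13, -31] -> smallest is -45
  Remaining [-16, 40, 15, 24, 13, -31] -> smallest is -31
  Remaining [-16, 40, 15, 24, 13] -> smallest is -16
  Remaining [40, 15, 24, 13] -> smallest is 13
  Remaining [40, 15, 24] -> smallest is 15
  Remaining [40, 24] -> smallest is 24
  Remaining [40] -> smallest is 40
Collecting the picks in order gives the sorted list.
Final answer: [-45, -31, -16, 13, 15, 24, 40]


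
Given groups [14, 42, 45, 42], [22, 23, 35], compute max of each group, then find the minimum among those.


Find max of each group:
  Group 1: [14, 42, 45, 42] -> max = 45
  Group 2: [22, 23, 35] -> max = 35
Maxes: [45, 35]
Minimum of maxes = 35
Final answer: 35


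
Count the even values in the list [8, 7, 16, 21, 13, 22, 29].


Check each element:
  8 is even
  7 is odd
  16 is even
  21 is odd
  13 is odd
  22 is even
  29 is odd
Evens: [8, 16, 22]
Count of evens = 3
Final answer: 3


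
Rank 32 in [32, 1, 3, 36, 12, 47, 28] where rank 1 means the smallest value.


Sort ascending: [1, 3, 12, 28, 32, 36, 47]
Find 32 in the sorted list.
32 is at position 5 (1-indexed).
Final answer: 5


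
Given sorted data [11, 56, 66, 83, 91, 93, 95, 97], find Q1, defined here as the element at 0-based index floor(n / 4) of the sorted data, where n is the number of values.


The list has n = 8 elements.
Q1 index = floor(8 / 4) = floor(2) = 2
Counting from index 0 in the sorted data, the element at index 2 is 66.
Final answer: 66


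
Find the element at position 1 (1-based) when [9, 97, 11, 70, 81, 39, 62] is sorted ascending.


Sort ascending: [9, 11, 39, 62, 70, 81, 97]
The 1st element (1-indexed) is at index 0.
Value = 9
Final answer: 9


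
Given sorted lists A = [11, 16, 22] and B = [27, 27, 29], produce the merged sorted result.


List A: [11, 16, 22]
List B: [27, 27, 29]
Repeatedly compare the front elements and take the smaller:
  11 vs 27 -> take 11
  16 vs 27 -> take 16
  22 vs 27 -> take 22
  A is exhausted; append the rest of B: [27, 27, 29]
Final answer: [11, 16, 22, 27, 27, 29]


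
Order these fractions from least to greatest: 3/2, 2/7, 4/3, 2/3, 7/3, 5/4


Convert to decimal for comparison:
  3/2 = 1.5
  2/7 = 0.2857
  4/3 = 1.3333
  2/3 = 0.6667
  7/3 = 2.3333
  5/4 = 1.25
Decimals in increasing order: 0.2857 < 0.6667 < 1.25 < 1.3333 < 1.5 < 2.3333
Writing each back as its fraction gives the sorted order.
Final answer: 2/7, 2/3, 5/4, 4/3, 3/2, 7/3


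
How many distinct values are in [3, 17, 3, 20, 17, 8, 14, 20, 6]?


List all unique values:
Distinct values: [3, 6, 8, 14, 17, 20]
Count = 6
Final answer: 6


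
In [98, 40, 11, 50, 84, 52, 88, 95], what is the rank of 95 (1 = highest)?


Sort descending: [98, 95, 88, 84, 52, 50, 40, 11]
Find 95 in the sorted list.
95 is at position 2.
Final answer: 2


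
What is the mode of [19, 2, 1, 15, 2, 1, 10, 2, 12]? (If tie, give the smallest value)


Count the frequency of each value:
  1 appears 2 time(s)
  2 appears 3 time(s)
  10 appears 1 time(s)
  12 appears 1 time(s)
  15 appears 1 time(s)
  19 appears 1 time(s)
Maximum frequency is 3.
Only 2 reaches that frequency, so it is the mode.
Final answer: 2


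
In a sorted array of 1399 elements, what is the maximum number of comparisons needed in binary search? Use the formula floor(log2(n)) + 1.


Binary search halves the search space each step.
Maximum comparisons = floor(log2(1399)) + 1
log2(1399) = 10.4502
floor(log2(1399)) = 10, so 10 + 1 = 11
Final answer: 11


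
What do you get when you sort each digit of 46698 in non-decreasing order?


The number 46698 has digits: 4, 6, 6, 9, 8
Sorted: 4, 6, 6, 8, 9
Joining the sorted digits gives the result.
Final answer: 46689


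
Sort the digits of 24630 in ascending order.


The number 24630 has digits: 2, 4, 6, 3, 0
Sorted: 0, 2, 3, 4, 6
Joining the sorted digits gives the result.
Final answer: 02346


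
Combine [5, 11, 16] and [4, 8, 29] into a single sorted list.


List A: [5, 11, 16]
List B: [4, 8, 29]
Repeatedly compare the front elements and take the smaller:
  5 vs 4 -> take 4
  5 vs 8 -> take 5
  11 vs 8 -> take 8
  11 vs 29 -> take 11
  16 vs 29 -> take 16
  A is exhausted; append the rest of B: [29]
Final answer: [4, 5, 8, 11, 16, 29]


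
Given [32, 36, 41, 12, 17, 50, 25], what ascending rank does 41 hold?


Sort ascending: [12, 17, 25, 32, 36, 41, 50]
Find 41 in the sorted list.
41 is at position 6 (1-indexed).
Final answer: 6


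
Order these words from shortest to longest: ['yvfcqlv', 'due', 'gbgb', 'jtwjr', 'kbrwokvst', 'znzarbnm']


Compute lengths:
  'yvfcqlv' has length 7
  'due' has length 3
  'gbgb' has length 4
  'jtwjr' has length 5
  'kbrwokvst' has length 9
  'znzarbnm' has length 8
Lengths in increasing order: 3 < 4 < 5 < 7 < 8 < 9
Listing the words in that order gives the answer.
Final answer: ['due', 'gbgb', 'jtwjr', 'yvfcqlv', 'znzarbnm', 'kbrwokvst']


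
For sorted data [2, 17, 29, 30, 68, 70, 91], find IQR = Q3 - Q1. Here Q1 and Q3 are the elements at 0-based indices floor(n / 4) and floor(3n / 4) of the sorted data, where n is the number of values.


The data has n = 7 elements.
Q1 index = floor(7 / 4) = floor(1.75) = 1; Q3 index = floor(3 * 7 / 4) = floor(5.25) = 5
Q1 = element at index 1 = 17
Q3 = element at index 5 = 70
IQR = 70 - 17 = 53
Final answer: 53


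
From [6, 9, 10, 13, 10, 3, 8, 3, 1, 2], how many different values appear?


List all unique values:
Distinct values: [1, 2, 3, 6, 8, 9, 10, 13]
Count = 8
Final answer: 8


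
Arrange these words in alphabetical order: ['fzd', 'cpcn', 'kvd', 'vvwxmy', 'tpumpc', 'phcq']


Compare strings character by character (the first differing letter decides):
  'cpcn' < 'fzd' since 'c' < 'f' at position 1
  'fzd' < 'kvd' since 'f' < 'k' at position 1
  'kvd' < 'phcq' since 'k' < 'p' at position 1
  'phcq' < 'tpumpc' since 'p' < 't' at position 1
  'tpumpc' < 'vvwxmy' since 't' < 'v' at position 1
Chaining these comparisons gives the alphabetical order.
Final answer: ['cpcn', 'fzd', 'kvd', 'phcq', 'tpumpc', 'vvwxmy']


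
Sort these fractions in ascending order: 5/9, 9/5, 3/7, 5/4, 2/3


Convert to decimal for comparison:
  5/9 = 0.5556
  9/5 = 1.8
  3/7 = 0.4286
  5/4 = 1.25
  2/3 = 0.6667
Decimals in increasing order: 0.4286 < 0.5556 < 0.6667 < 1.25 < 1.8
Writing each back as its fraction gives the sorted order.
Final answer: 3/7, 5/9, 2/3, 5/4, 9/5


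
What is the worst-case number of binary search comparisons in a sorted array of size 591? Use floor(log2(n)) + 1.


Binary search halves the search space each step.
Maximum comparisons = floor(log2(591)) + 1
log2(591) = 9.207
floor(log2(591)) = 9, so 9 + 1 = 10
Final answer: 10


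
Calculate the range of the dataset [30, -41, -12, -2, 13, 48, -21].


Maximum value: 48
Minimum value: -41
Range = 48 - (-41) = 89
Final answer: 89


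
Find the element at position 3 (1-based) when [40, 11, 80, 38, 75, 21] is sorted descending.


Sort descending: [80, 75, 40, 38, 21, 11]
The 3rd element (1-indexed) is at index 2.
Value = 40
Final answer: 40
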